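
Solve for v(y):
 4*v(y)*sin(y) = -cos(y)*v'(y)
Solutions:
 v(y) = C1*cos(y)^4


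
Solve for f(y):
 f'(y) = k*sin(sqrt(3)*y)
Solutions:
 f(y) = C1 - sqrt(3)*k*cos(sqrt(3)*y)/3


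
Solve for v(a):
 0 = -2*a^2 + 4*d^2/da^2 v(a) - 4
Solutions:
 v(a) = C1 + C2*a + a^4/24 + a^2/2


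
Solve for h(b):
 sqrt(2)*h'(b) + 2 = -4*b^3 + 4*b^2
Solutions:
 h(b) = C1 - sqrt(2)*b^4/2 + 2*sqrt(2)*b^3/3 - sqrt(2)*b


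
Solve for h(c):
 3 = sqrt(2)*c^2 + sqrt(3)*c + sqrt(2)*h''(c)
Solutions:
 h(c) = C1 + C2*c - c^4/12 - sqrt(6)*c^3/12 + 3*sqrt(2)*c^2/4


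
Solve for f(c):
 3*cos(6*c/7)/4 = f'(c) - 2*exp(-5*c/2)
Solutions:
 f(c) = C1 + 7*sin(6*c/7)/8 - 4*exp(-5*c/2)/5


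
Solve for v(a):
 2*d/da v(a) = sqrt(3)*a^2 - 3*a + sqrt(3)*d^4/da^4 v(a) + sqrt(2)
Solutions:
 v(a) = C1 + C4*exp(2^(1/3)*3^(5/6)*a/3) + sqrt(3)*a^3/6 - 3*a^2/4 + sqrt(2)*a/2 + (C2*sin(6^(1/3)*a/2) + C3*cos(6^(1/3)*a/2))*exp(-2^(1/3)*3^(5/6)*a/6)


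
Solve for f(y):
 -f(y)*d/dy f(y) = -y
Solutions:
 f(y) = -sqrt(C1 + y^2)
 f(y) = sqrt(C1 + y^2)


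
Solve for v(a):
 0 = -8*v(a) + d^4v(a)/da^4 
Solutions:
 v(a) = C1*exp(-2^(3/4)*a) + C2*exp(2^(3/4)*a) + C3*sin(2^(3/4)*a) + C4*cos(2^(3/4)*a)


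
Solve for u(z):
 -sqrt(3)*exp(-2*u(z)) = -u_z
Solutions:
 u(z) = log(-sqrt(C1 + 2*sqrt(3)*z))
 u(z) = log(C1 + 2*sqrt(3)*z)/2


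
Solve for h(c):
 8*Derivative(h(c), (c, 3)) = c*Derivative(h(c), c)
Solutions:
 h(c) = C1 + Integral(C2*airyai(c/2) + C3*airybi(c/2), c)


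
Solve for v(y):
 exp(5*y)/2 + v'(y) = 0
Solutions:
 v(y) = C1 - exp(5*y)/10


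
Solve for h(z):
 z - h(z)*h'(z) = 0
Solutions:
 h(z) = -sqrt(C1 + z^2)
 h(z) = sqrt(C1 + z^2)


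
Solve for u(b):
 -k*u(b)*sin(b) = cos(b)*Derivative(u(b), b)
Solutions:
 u(b) = C1*exp(k*log(cos(b)))


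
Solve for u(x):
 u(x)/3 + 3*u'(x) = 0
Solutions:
 u(x) = C1*exp(-x/9)


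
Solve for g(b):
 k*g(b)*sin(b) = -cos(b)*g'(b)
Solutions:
 g(b) = C1*exp(k*log(cos(b)))


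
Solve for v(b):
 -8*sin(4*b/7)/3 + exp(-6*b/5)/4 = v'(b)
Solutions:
 v(b) = C1 + 14*cos(4*b/7)/3 - 5*exp(-6*b/5)/24


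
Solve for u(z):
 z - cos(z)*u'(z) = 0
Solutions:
 u(z) = C1 + Integral(z/cos(z), z)


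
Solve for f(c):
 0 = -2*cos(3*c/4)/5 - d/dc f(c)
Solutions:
 f(c) = C1 - 8*sin(3*c/4)/15


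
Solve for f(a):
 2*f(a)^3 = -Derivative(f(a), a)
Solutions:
 f(a) = -sqrt(2)*sqrt(-1/(C1 - 2*a))/2
 f(a) = sqrt(2)*sqrt(-1/(C1 - 2*a))/2


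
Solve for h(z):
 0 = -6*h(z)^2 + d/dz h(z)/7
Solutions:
 h(z) = -1/(C1 + 42*z)


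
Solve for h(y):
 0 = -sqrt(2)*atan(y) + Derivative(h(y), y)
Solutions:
 h(y) = C1 + sqrt(2)*(y*atan(y) - log(y^2 + 1)/2)


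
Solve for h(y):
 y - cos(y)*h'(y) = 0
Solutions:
 h(y) = C1 + Integral(y/cos(y), y)


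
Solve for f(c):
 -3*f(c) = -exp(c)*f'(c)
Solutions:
 f(c) = C1*exp(-3*exp(-c))


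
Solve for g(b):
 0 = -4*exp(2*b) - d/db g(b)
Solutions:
 g(b) = C1 - 2*exp(2*b)


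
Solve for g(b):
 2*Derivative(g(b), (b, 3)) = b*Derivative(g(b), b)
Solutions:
 g(b) = C1 + Integral(C2*airyai(2^(2/3)*b/2) + C3*airybi(2^(2/3)*b/2), b)


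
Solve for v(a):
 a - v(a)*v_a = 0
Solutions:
 v(a) = -sqrt(C1 + a^2)
 v(a) = sqrt(C1 + a^2)


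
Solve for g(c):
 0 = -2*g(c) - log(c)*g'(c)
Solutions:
 g(c) = C1*exp(-2*li(c))


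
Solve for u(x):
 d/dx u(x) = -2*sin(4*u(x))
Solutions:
 u(x) = -acos((-C1 - exp(16*x))/(C1 - exp(16*x)))/4 + pi/2
 u(x) = acos((-C1 - exp(16*x))/(C1 - exp(16*x)))/4


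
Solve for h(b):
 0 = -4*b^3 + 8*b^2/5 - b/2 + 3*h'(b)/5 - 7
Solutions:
 h(b) = C1 + 5*b^4/3 - 8*b^3/9 + 5*b^2/12 + 35*b/3


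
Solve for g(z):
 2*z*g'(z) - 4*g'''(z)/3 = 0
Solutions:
 g(z) = C1 + Integral(C2*airyai(2^(2/3)*3^(1/3)*z/2) + C3*airybi(2^(2/3)*3^(1/3)*z/2), z)


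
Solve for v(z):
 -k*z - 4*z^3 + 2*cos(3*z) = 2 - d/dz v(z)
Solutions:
 v(z) = C1 + k*z^2/2 + z^4 + 2*z - 2*sin(3*z)/3


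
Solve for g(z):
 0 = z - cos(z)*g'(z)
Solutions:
 g(z) = C1 + Integral(z/cos(z), z)


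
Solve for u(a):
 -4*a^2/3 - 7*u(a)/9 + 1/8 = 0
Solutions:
 u(a) = 9/56 - 12*a^2/7


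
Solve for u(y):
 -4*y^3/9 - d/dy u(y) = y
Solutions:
 u(y) = C1 - y^4/9 - y^2/2


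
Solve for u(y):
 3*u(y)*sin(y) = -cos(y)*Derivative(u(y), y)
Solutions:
 u(y) = C1*cos(y)^3


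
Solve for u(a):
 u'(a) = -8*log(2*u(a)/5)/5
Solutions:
 5*Integral(1/(log(_y) - log(5) + log(2)), (_y, u(a)))/8 = C1 - a


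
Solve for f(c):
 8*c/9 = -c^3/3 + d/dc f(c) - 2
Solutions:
 f(c) = C1 + c^4/12 + 4*c^2/9 + 2*c


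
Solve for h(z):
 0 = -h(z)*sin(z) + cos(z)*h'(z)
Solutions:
 h(z) = C1/cos(z)


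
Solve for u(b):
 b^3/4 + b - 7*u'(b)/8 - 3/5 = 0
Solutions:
 u(b) = C1 + b^4/14 + 4*b^2/7 - 24*b/35


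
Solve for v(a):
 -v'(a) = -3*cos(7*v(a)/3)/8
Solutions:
 -3*a/8 - 3*log(sin(7*v(a)/3) - 1)/14 + 3*log(sin(7*v(a)/3) + 1)/14 = C1


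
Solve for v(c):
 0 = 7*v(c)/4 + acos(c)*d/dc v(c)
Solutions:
 v(c) = C1*exp(-7*Integral(1/acos(c), c)/4)


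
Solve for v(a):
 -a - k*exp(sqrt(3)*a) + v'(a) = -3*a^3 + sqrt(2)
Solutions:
 v(a) = C1 - 3*a^4/4 + a^2/2 + sqrt(2)*a + sqrt(3)*k*exp(sqrt(3)*a)/3


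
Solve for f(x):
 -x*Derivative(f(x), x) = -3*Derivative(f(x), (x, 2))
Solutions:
 f(x) = C1 + C2*erfi(sqrt(6)*x/6)


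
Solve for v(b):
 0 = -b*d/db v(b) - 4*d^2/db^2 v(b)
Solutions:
 v(b) = C1 + C2*erf(sqrt(2)*b/4)


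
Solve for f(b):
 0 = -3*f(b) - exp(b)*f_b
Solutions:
 f(b) = C1*exp(3*exp(-b))


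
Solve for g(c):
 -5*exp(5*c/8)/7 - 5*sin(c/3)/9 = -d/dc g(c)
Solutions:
 g(c) = C1 + 8*exp(5*c/8)/7 - 5*cos(c/3)/3


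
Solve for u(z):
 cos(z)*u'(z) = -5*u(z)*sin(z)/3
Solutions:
 u(z) = C1*cos(z)^(5/3)


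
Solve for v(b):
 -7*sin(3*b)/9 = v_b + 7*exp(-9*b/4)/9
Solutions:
 v(b) = C1 + 7*cos(3*b)/27 + 28*exp(-9*b/4)/81


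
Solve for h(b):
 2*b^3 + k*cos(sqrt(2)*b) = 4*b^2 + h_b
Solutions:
 h(b) = C1 + b^4/2 - 4*b^3/3 + sqrt(2)*k*sin(sqrt(2)*b)/2


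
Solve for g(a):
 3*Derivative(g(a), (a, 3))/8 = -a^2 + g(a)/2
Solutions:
 g(a) = C3*exp(6^(2/3)*a/3) + 2*a^2 + (C1*sin(2^(2/3)*3^(1/6)*a/2) + C2*cos(2^(2/3)*3^(1/6)*a/2))*exp(-6^(2/3)*a/6)


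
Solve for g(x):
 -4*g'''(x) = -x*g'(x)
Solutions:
 g(x) = C1 + Integral(C2*airyai(2^(1/3)*x/2) + C3*airybi(2^(1/3)*x/2), x)


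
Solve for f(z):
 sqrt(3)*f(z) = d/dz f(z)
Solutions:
 f(z) = C1*exp(sqrt(3)*z)


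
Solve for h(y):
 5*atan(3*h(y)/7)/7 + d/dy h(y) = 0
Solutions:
 Integral(1/atan(3*_y/7), (_y, h(y))) = C1 - 5*y/7


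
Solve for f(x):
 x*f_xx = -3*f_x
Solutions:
 f(x) = C1 + C2/x^2


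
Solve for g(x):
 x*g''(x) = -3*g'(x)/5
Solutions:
 g(x) = C1 + C2*x^(2/5)


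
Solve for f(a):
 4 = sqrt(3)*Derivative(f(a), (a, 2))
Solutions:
 f(a) = C1 + C2*a + 2*sqrt(3)*a^2/3


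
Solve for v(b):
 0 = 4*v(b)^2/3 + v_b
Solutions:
 v(b) = 3/(C1 + 4*b)


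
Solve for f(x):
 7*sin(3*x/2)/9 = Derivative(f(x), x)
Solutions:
 f(x) = C1 - 14*cos(3*x/2)/27


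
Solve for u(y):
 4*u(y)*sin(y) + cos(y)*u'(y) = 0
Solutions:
 u(y) = C1*cos(y)^4


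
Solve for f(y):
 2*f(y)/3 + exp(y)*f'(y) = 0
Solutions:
 f(y) = C1*exp(2*exp(-y)/3)


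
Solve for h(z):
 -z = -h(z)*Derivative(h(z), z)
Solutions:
 h(z) = -sqrt(C1 + z^2)
 h(z) = sqrt(C1 + z^2)


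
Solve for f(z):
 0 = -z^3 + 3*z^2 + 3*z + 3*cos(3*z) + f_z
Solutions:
 f(z) = C1 + z^4/4 - z^3 - 3*z^2/2 - sin(3*z)


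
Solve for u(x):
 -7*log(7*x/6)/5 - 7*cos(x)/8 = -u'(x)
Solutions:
 u(x) = C1 + 7*x*log(x)/5 - 7*x*log(6)/5 - 7*x/5 + 7*x*log(7)/5 + 7*sin(x)/8


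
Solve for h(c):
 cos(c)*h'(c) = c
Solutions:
 h(c) = C1 + Integral(c/cos(c), c)


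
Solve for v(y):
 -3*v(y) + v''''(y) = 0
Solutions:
 v(y) = C1*exp(-3^(1/4)*y) + C2*exp(3^(1/4)*y) + C3*sin(3^(1/4)*y) + C4*cos(3^(1/4)*y)


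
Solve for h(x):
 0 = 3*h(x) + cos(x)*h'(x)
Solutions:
 h(x) = C1*(sin(x) - 1)^(3/2)/(sin(x) + 1)^(3/2)


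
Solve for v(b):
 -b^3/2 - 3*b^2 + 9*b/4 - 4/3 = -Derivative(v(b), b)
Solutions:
 v(b) = C1 + b^4/8 + b^3 - 9*b^2/8 + 4*b/3


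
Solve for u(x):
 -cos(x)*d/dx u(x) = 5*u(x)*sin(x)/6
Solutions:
 u(x) = C1*cos(x)^(5/6)


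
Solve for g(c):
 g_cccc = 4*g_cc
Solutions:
 g(c) = C1 + C2*c + C3*exp(-2*c) + C4*exp(2*c)


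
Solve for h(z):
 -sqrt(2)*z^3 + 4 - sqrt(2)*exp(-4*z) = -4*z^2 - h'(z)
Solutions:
 h(z) = C1 + sqrt(2)*z^4/4 - 4*z^3/3 - 4*z - sqrt(2)*exp(-4*z)/4


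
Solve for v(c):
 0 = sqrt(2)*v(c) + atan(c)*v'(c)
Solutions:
 v(c) = C1*exp(-sqrt(2)*Integral(1/atan(c), c))


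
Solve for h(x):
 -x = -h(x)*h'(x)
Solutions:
 h(x) = -sqrt(C1 + x^2)
 h(x) = sqrt(C1 + x^2)


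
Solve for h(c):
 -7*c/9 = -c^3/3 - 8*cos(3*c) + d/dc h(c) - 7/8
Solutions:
 h(c) = C1 + c^4/12 - 7*c^2/18 + 7*c/8 + 8*sin(3*c)/3


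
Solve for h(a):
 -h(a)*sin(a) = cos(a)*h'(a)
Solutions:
 h(a) = C1*cos(a)


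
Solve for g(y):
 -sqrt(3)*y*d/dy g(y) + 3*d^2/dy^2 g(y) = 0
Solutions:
 g(y) = C1 + C2*erfi(sqrt(2)*3^(3/4)*y/6)


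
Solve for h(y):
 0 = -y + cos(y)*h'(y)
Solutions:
 h(y) = C1 + Integral(y/cos(y), y)


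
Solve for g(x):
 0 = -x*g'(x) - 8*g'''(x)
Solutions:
 g(x) = C1 + Integral(C2*airyai(-x/2) + C3*airybi(-x/2), x)


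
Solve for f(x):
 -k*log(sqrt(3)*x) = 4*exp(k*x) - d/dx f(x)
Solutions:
 f(x) = C1 + k*x*log(x) + k*x*(-1 + log(3)/2) + Piecewise((4*exp(k*x)/k, Ne(k, 0)), (4*x, True))


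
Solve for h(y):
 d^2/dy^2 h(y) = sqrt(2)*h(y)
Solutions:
 h(y) = C1*exp(-2^(1/4)*y) + C2*exp(2^(1/4)*y)


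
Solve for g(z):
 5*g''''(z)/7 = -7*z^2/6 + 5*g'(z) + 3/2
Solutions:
 g(z) = C1 + C4*exp(7^(1/3)*z) + 7*z^3/90 - 3*z/10 + (C2*sin(sqrt(3)*7^(1/3)*z/2) + C3*cos(sqrt(3)*7^(1/3)*z/2))*exp(-7^(1/3)*z/2)


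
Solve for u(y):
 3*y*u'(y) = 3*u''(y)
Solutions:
 u(y) = C1 + C2*erfi(sqrt(2)*y/2)


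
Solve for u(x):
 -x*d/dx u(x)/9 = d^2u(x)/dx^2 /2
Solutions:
 u(x) = C1 + C2*erf(x/3)


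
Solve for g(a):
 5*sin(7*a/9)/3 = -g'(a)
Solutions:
 g(a) = C1 + 15*cos(7*a/9)/7


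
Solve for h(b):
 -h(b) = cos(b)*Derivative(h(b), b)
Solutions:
 h(b) = C1*sqrt(sin(b) - 1)/sqrt(sin(b) + 1)


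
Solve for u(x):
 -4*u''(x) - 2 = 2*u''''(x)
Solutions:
 u(x) = C1 + C2*x + C3*sin(sqrt(2)*x) + C4*cos(sqrt(2)*x) - x^2/4


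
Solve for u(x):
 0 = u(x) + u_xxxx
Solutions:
 u(x) = (C1*sin(sqrt(2)*x/2) + C2*cos(sqrt(2)*x/2))*exp(-sqrt(2)*x/2) + (C3*sin(sqrt(2)*x/2) + C4*cos(sqrt(2)*x/2))*exp(sqrt(2)*x/2)


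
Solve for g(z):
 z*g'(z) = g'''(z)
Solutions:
 g(z) = C1 + Integral(C2*airyai(z) + C3*airybi(z), z)


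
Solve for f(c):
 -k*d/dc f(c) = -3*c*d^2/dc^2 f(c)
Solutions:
 f(c) = C1 + c^(re(k)/3 + 1)*(C2*sin(log(c)*Abs(im(k))/3) + C3*cos(log(c)*im(k)/3))


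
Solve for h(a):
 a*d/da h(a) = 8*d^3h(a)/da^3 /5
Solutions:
 h(a) = C1 + Integral(C2*airyai(5^(1/3)*a/2) + C3*airybi(5^(1/3)*a/2), a)


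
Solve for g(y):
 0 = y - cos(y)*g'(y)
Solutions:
 g(y) = C1 + Integral(y/cos(y), y)


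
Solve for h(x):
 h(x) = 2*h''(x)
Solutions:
 h(x) = C1*exp(-sqrt(2)*x/2) + C2*exp(sqrt(2)*x/2)


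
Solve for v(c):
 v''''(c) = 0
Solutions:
 v(c) = C1 + C2*c + C3*c^2 + C4*c^3


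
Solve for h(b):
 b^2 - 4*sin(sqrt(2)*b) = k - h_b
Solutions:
 h(b) = C1 - b^3/3 + b*k - 2*sqrt(2)*cos(sqrt(2)*b)


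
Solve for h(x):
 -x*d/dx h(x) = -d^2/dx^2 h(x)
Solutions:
 h(x) = C1 + C2*erfi(sqrt(2)*x/2)


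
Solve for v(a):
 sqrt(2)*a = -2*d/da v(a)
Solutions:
 v(a) = C1 - sqrt(2)*a^2/4


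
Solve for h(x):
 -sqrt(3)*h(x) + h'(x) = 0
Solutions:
 h(x) = C1*exp(sqrt(3)*x)


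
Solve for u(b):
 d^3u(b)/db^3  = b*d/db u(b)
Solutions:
 u(b) = C1 + Integral(C2*airyai(b) + C3*airybi(b), b)


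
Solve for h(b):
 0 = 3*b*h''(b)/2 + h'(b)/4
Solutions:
 h(b) = C1 + C2*b^(5/6)


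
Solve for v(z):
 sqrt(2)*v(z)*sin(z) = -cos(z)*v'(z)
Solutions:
 v(z) = C1*cos(z)^(sqrt(2))


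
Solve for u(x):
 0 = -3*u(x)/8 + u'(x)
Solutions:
 u(x) = C1*exp(3*x/8)


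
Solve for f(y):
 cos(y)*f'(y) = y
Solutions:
 f(y) = C1 + Integral(y/cos(y), y)


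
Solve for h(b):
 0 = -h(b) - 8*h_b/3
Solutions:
 h(b) = C1*exp(-3*b/8)


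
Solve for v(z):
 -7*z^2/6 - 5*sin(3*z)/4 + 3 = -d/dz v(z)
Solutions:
 v(z) = C1 + 7*z^3/18 - 3*z - 5*cos(3*z)/12


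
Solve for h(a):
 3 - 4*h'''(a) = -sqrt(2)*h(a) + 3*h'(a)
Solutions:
 h(a) = C1*exp(-2^(1/6)*a*(-2/(2 + sqrt(6))^(1/3) + 2^(2/3)*(2 + sqrt(6))^(1/3))/8)*sin(2^(1/6)*sqrt(3)*a*(2/(2 + sqrt(6))^(1/3) + 2^(2/3)*(2 + sqrt(6))^(1/3))/8) + C2*exp(-2^(1/6)*a*(-2/(2 + sqrt(6))^(1/3) + 2^(2/3)*(2 + sqrt(6))^(1/3))/8)*cos(2^(1/6)*sqrt(3)*a*(2/(2 + sqrt(6))^(1/3) + 2^(2/3)*(2 + sqrt(6))^(1/3))/8) + C3*exp(2^(1/6)*a*(-2/(2 + sqrt(6))^(1/3) + 2^(2/3)*(2 + sqrt(6))^(1/3))/4) - 3*sqrt(2)/2


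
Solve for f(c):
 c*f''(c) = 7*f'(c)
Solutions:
 f(c) = C1 + C2*c^8


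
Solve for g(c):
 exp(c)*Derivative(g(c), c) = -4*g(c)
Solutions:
 g(c) = C1*exp(4*exp(-c))


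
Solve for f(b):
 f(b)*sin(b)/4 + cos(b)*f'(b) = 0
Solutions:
 f(b) = C1*cos(b)^(1/4)


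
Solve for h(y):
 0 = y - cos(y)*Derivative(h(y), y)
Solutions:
 h(y) = C1 + Integral(y/cos(y), y)


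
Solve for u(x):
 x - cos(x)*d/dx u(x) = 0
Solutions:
 u(x) = C1 + Integral(x/cos(x), x)


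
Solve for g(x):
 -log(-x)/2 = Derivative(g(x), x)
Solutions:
 g(x) = C1 - x*log(-x)/2 + x/2


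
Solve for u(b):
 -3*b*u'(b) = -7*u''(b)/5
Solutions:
 u(b) = C1 + C2*erfi(sqrt(210)*b/14)


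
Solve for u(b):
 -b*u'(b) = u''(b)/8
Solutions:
 u(b) = C1 + C2*erf(2*b)


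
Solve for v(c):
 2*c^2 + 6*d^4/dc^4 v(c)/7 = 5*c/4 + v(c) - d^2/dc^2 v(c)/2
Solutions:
 v(c) = C1*exp(-sqrt(6)*c*sqrt(-7 + sqrt(721))/12) + C2*exp(sqrt(6)*c*sqrt(-7 + sqrt(721))/12) + C3*sin(sqrt(6)*c*sqrt(7 + sqrt(721))/12) + C4*cos(sqrt(6)*c*sqrt(7 + sqrt(721))/12) + 2*c^2 - 5*c/4 + 2


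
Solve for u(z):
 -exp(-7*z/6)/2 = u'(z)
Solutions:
 u(z) = C1 + 3*exp(-7*z/6)/7


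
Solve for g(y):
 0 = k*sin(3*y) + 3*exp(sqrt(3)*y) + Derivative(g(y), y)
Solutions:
 g(y) = C1 + k*cos(3*y)/3 - sqrt(3)*exp(sqrt(3)*y)


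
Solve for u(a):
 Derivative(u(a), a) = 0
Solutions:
 u(a) = C1


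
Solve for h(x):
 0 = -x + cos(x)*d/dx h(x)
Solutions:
 h(x) = C1 + Integral(x/cos(x), x)


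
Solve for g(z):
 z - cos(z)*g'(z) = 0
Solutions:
 g(z) = C1 + Integral(z/cos(z), z)


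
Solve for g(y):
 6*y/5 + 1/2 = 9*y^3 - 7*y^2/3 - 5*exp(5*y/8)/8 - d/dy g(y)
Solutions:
 g(y) = C1 + 9*y^4/4 - 7*y^3/9 - 3*y^2/5 - y/2 - exp(y)^(5/8)


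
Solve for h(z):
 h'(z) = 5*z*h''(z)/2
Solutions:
 h(z) = C1 + C2*z^(7/5)


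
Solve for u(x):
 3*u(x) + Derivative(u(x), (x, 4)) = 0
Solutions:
 u(x) = (C1*sin(sqrt(2)*3^(1/4)*x/2) + C2*cos(sqrt(2)*3^(1/4)*x/2))*exp(-sqrt(2)*3^(1/4)*x/2) + (C3*sin(sqrt(2)*3^(1/4)*x/2) + C4*cos(sqrt(2)*3^(1/4)*x/2))*exp(sqrt(2)*3^(1/4)*x/2)


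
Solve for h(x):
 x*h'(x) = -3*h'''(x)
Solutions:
 h(x) = C1 + Integral(C2*airyai(-3^(2/3)*x/3) + C3*airybi(-3^(2/3)*x/3), x)


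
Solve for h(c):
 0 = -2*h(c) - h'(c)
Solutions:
 h(c) = C1*exp(-2*c)


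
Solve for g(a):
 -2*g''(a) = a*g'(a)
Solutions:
 g(a) = C1 + C2*erf(a/2)


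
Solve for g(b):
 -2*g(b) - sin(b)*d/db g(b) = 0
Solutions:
 g(b) = C1*(cos(b) + 1)/(cos(b) - 1)


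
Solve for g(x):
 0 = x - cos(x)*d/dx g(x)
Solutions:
 g(x) = C1 + Integral(x/cos(x), x)


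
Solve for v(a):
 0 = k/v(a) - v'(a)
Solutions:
 v(a) = -sqrt(C1 + 2*a*k)
 v(a) = sqrt(C1 + 2*a*k)


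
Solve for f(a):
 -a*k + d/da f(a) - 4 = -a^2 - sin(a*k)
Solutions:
 f(a) = C1 - a^3/3 + a^2*k/2 + 4*a + cos(a*k)/k


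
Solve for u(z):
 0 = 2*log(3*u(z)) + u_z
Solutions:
 Integral(1/(log(_y) + log(3)), (_y, u(z)))/2 = C1 - z


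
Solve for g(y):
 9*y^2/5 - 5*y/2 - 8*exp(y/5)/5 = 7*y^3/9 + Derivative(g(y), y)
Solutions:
 g(y) = C1 - 7*y^4/36 + 3*y^3/5 - 5*y^2/4 - 8*exp(y/5)


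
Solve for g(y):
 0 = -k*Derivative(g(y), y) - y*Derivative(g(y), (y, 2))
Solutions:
 g(y) = C1 + y^(1 - re(k))*(C2*sin(log(y)*Abs(im(k))) + C3*cos(log(y)*im(k)))


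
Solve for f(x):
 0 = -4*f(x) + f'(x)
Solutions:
 f(x) = C1*exp(4*x)


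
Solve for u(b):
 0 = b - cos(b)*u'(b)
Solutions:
 u(b) = C1 + Integral(b/cos(b), b)


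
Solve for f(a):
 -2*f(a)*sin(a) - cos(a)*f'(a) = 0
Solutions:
 f(a) = C1*cos(a)^2


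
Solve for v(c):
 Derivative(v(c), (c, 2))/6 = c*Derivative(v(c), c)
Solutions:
 v(c) = C1 + C2*erfi(sqrt(3)*c)


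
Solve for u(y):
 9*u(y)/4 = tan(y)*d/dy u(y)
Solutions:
 u(y) = C1*sin(y)^(9/4)


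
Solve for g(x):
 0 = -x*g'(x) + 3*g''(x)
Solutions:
 g(x) = C1 + C2*erfi(sqrt(6)*x/6)


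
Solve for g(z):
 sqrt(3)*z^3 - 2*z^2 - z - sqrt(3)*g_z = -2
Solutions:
 g(z) = C1 + z^4/4 - 2*sqrt(3)*z^3/9 - sqrt(3)*z^2/6 + 2*sqrt(3)*z/3


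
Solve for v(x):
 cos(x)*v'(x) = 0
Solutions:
 v(x) = C1


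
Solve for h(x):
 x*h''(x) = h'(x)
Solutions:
 h(x) = C1 + C2*x^2


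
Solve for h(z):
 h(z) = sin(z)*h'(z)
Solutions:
 h(z) = C1*sqrt(cos(z) - 1)/sqrt(cos(z) + 1)


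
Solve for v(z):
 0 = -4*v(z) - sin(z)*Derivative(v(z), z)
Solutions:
 v(z) = C1*(cos(z)^2 + 2*cos(z) + 1)/(cos(z)^2 - 2*cos(z) + 1)


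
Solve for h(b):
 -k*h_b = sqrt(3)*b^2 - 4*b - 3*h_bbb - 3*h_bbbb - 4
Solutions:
 h(b) = C1 + C2*exp(-b*((-9*k/2 + sqrt((2 - 9*k)^2 - 4)/2 + 1)^(1/3) + 1 + (-9*k/2 + sqrt((2 - 9*k)^2 - 4)/2 + 1)^(-1/3))/3) + C3*exp(b*((-9*k/2 + sqrt((2 - 9*k)^2 - 4)/2 + 1)^(1/3) - sqrt(3)*I*(-9*k/2 + sqrt((2 - 9*k)^2 - 4)/2 + 1)^(1/3) - 2 - 4/((-1 + sqrt(3)*I)*(-9*k/2 + sqrt((2 - 9*k)^2 - 4)/2 + 1)^(1/3)))/6) + C4*exp(b*((-9*k/2 + sqrt((2 - 9*k)^2 - 4)/2 + 1)^(1/3) + sqrt(3)*I*(-9*k/2 + sqrt((2 - 9*k)^2 - 4)/2 + 1)^(1/3) - 2 + 4/((1 + sqrt(3)*I)*(-9*k/2 + sqrt((2 - 9*k)^2 - 4)/2 + 1)^(1/3)))/6) - sqrt(3)*b^3/(3*k) + 2*b^2/k + 4*b/k - 6*sqrt(3)*b/k^2


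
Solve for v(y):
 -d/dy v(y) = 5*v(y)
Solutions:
 v(y) = C1*exp(-5*y)


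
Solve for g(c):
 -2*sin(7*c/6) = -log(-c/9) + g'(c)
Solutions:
 g(c) = C1 + c*log(-c) - 2*c*log(3) - c + 12*cos(7*c/6)/7


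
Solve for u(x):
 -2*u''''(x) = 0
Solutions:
 u(x) = C1 + C2*x + C3*x^2 + C4*x^3


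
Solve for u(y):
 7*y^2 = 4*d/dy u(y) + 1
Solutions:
 u(y) = C1 + 7*y^3/12 - y/4


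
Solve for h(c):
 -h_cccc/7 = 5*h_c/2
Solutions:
 h(c) = C1 + C4*exp(-2^(2/3)*35^(1/3)*c/2) + (C2*sin(2^(2/3)*sqrt(3)*35^(1/3)*c/4) + C3*cos(2^(2/3)*sqrt(3)*35^(1/3)*c/4))*exp(2^(2/3)*35^(1/3)*c/4)


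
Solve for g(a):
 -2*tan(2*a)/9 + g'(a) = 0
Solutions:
 g(a) = C1 - log(cos(2*a))/9


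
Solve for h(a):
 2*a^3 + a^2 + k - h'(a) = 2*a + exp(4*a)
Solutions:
 h(a) = C1 + a^4/2 + a^3/3 - a^2 + a*k - exp(4*a)/4


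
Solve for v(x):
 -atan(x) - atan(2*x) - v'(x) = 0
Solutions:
 v(x) = C1 - x*atan(x) - x*atan(2*x) + log(x^2 + 1)/2 + log(4*x^2 + 1)/4


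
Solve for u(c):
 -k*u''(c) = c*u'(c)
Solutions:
 u(c) = C1 + C2*sqrt(k)*erf(sqrt(2)*c*sqrt(1/k)/2)


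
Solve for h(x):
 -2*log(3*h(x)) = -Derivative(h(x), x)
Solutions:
 -Integral(1/(log(_y) + log(3)), (_y, h(x)))/2 = C1 - x


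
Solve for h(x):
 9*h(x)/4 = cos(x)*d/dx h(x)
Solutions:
 h(x) = C1*(sin(x) + 1)^(9/8)/(sin(x) - 1)^(9/8)


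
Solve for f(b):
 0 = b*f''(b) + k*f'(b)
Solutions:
 f(b) = C1 + b^(1 - re(k))*(C2*sin(log(b)*Abs(im(k))) + C3*cos(log(b)*im(k)))


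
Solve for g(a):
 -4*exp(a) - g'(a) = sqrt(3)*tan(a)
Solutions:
 g(a) = C1 - 4*exp(a) + sqrt(3)*log(cos(a))


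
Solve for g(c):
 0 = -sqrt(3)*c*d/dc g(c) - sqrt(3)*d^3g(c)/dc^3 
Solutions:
 g(c) = C1 + Integral(C2*airyai(-c) + C3*airybi(-c), c)


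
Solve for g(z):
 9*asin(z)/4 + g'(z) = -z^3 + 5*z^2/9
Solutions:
 g(z) = C1 - z^4/4 + 5*z^3/27 - 9*z*asin(z)/4 - 9*sqrt(1 - z^2)/4


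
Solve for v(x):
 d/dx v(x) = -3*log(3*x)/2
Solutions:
 v(x) = C1 - 3*x*log(x)/2 - 3*x*log(3)/2 + 3*x/2


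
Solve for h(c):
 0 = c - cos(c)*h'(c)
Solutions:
 h(c) = C1 + Integral(c/cos(c), c)


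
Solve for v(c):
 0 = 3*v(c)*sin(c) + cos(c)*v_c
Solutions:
 v(c) = C1*cos(c)^3


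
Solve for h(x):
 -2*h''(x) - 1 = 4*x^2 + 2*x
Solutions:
 h(x) = C1 + C2*x - x^4/6 - x^3/6 - x^2/4


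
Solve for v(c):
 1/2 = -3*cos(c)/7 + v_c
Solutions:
 v(c) = C1 + c/2 + 3*sin(c)/7


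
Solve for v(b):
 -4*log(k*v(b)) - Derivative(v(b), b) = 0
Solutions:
 li(k*v(b))/k = C1 - 4*b


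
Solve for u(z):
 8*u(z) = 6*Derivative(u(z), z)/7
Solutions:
 u(z) = C1*exp(28*z/3)


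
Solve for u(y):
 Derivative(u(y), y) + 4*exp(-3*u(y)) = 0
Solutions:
 u(y) = log(C1 - 12*y)/3
 u(y) = log((-3^(1/3) - 3^(5/6)*I)*(C1 - 4*y)^(1/3)/2)
 u(y) = log((-3^(1/3) + 3^(5/6)*I)*(C1 - 4*y)^(1/3)/2)


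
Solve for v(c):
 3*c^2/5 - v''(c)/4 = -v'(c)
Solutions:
 v(c) = C1 + C2*exp(4*c) - c^3/5 - 3*c^2/20 - 3*c/40


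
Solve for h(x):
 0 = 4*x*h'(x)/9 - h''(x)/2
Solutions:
 h(x) = C1 + C2*erfi(2*x/3)


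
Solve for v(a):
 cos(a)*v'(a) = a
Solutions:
 v(a) = C1 + Integral(a/cos(a), a)


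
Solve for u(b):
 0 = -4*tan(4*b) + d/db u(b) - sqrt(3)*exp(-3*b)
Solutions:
 u(b) = C1 + log(tan(4*b)^2 + 1)/2 - sqrt(3)*exp(-3*b)/3


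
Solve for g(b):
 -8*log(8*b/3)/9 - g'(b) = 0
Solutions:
 g(b) = C1 - 8*b*log(b)/9 - 8*b*log(2)/3 + 8*b/9 + 8*b*log(3)/9


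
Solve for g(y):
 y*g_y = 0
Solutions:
 g(y) = C1


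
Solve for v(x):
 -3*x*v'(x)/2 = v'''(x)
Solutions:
 v(x) = C1 + Integral(C2*airyai(-2^(2/3)*3^(1/3)*x/2) + C3*airybi(-2^(2/3)*3^(1/3)*x/2), x)


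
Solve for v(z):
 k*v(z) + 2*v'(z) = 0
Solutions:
 v(z) = C1*exp(-k*z/2)


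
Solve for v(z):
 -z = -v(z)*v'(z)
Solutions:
 v(z) = -sqrt(C1 + z^2)
 v(z) = sqrt(C1 + z^2)


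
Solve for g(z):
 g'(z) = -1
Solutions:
 g(z) = C1 - z


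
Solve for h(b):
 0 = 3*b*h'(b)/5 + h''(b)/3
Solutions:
 h(b) = C1 + C2*erf(3*sqrt(10)*b/10)


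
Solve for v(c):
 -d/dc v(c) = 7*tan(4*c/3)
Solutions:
 v(c) = C1 + 21*log(cos(4*c/3))/4


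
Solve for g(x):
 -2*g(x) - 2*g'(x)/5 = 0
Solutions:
 g(x) = C1*exp(-5*x)


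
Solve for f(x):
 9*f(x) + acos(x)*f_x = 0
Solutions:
 f(x) = C1*exp(-9*Integral(1/acos(x), x))


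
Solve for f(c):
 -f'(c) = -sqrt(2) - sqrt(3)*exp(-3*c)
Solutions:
 f(c) = C1 + sqrt(2)*c - sqrt(3)*exp(-3*c)/3


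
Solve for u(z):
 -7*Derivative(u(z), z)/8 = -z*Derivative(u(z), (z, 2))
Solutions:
 u(z) = C1 + C2*z^(15/8)


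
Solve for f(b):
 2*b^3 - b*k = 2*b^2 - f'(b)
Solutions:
 f(b) = C1 - b^4/2 + 2*b^3/3 + b^2*k/2


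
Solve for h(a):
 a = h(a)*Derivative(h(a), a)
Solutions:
 h(a) = -sqrt(C1 + a^2)
 h(a) = sqrt(C1 + a^2)


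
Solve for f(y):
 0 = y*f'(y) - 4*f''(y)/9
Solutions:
 f(y) = C1 + C2*erfi(3*sqrt(2)*y/4)


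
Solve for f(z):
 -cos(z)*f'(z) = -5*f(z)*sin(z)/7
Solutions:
 f(z) = C1/cos(z)^(5/7)


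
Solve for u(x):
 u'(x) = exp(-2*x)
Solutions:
 u(x) = C1 - exp(-2*x)/2


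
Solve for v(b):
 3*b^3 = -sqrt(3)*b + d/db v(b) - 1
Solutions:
 v(b) = C1 + 3*b^4/4 + sqrt(3)*b^2/2 + b


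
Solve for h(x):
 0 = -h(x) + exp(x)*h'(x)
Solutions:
 h(x) = C1*exp(-exp(-x))


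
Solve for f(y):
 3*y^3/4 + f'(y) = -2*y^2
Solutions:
 f(y) = C1 - 3*y^4/16 - 2*y^3/3


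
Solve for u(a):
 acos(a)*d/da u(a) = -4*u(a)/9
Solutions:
 u(a) = C1*exp(-4*Integral(1/acos(a), a)/9)


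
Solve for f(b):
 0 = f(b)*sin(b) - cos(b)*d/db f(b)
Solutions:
 f(b) = C1/cos(b)


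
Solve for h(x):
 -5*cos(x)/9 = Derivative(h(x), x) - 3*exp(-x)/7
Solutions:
 h(x) = C1 - 5*sin(x)/9 - 3*exp(-x)/7


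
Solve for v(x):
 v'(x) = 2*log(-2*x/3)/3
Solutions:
 v(x) = C1 + 2*x*log(-x)/3 + 2*x*(-log(3) - 1 + log(2))/3


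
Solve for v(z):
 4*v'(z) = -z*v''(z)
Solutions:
 v(z) = C1 + C2/z^3


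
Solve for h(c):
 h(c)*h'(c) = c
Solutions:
 h(c) = -sqrt(C1 + c^2)
 h(c) = sqrt(C1 + c^2)


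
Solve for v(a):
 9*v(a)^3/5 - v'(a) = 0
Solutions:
 v(a) = -sqrt(10)*sqrt(-1/(C1 + 9*a))/2
 v(a) = sqrt(10)*sqrt(-1/(C1 + 9*a))/2


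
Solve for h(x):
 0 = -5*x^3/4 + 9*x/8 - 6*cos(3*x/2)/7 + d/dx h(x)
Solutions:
 h(x) = C1 + 5*x^4/16 - 9*x^2/16 + 4*sin(3*x/2)/7


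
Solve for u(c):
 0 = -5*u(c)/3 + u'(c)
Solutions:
 u(c) = C1*exp(5*c/3)


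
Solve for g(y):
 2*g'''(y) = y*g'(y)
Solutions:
 g(y) = C1 + Integral(C2*airyai(2^(2/3)*y/2) + C3*airybi(2^(2/3)*y/2), y)


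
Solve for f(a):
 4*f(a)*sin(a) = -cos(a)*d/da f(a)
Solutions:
 f(a) = C1*cos(a)^4


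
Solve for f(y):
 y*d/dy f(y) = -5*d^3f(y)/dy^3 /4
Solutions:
 f(y) = C1 + Integral(C2*airyai(-10^(2/3)*y/5) + C3*airybi(-10^(2/3)*y/5), y)


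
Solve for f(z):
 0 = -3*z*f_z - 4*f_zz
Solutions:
 f(z) = C1 + C2*erf(sqrt(6)*z/4)


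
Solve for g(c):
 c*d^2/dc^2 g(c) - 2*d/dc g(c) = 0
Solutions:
 g(c) = C1 + C2*c^3


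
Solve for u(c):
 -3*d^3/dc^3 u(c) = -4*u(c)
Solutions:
 u(c) = C3*exp(6^(2/3)*c/3) + (C1*sin(2^(2/3)*3^(1/6)*c/2) + C2*cos(2^(2/3)*3^(1/6)*c/2))*exp(-6^(2/3)*c/6)


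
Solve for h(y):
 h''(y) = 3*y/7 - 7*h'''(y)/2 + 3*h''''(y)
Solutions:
 h(y) = C1 + C2*y + C3*exp(y*(7 - sqrt(97))/12) + C4*exp(y*(7 + sqrt(97))/12) + y^3/14 - 3*y^2/4


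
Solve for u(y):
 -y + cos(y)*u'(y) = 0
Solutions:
 u(y) = C1 + Integral(y/cos(y), y)


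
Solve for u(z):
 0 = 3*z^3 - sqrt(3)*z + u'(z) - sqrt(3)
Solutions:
 u(z) = C1 - 3*z^4/4 + sqrt(3)*z^2/2 + sqrt(3)*z


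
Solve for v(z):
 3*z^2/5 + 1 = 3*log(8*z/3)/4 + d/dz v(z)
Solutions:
 v(z) = C1 + z^3/5 - 3*z*log(z)/4 - 3*z*log(2) + 3*z*log(6)/4 + 7*z/4


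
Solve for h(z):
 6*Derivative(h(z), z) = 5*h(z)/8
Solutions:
 h(z) = C1*exp(5*z/48)


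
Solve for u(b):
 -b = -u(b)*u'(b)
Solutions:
 u(b) = -sqrt(C1 + b^2)
 u(b) = sqrt(C1 + b^2)


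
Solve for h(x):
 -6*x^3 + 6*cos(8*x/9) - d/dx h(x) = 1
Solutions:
 h(x) = C1 - 3*x^4/2 - x + 27*sin(8*x/9)/4


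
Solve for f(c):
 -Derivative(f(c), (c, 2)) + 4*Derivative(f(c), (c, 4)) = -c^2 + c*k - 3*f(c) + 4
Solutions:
 f(c) = -c^2/3 + c*k/3 + (C1*sin(sqrt(2)*3^(1/4)*c*sin(atan(sqrt(47))/2)/2) + C2*cos(sqrt(2)*3^(1/4)*c*sin(atan(sqrt(47))/2)/2))*exp(-sqrt(2)*3^(1/4)*c*cos(atan(sqrt(47))/2)/2) + (C3*sin(sqrt(2)*3^(1/4)*c*sin(atan(sqrt(47))/2)/2) + C4*cos(sqrt(2)*3^(1/4)*c*sin(atan(sqrt(47))/2)/2))*exp(sqrt(2)*3^(1/4)*c*cos(atan(sqrt(47))/2)/2) + 10/9


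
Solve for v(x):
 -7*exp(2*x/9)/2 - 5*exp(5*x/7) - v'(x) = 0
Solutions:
 v(x) = C1 - 63*exp(2*x/9)/4 - 7*exp(5*x/7)


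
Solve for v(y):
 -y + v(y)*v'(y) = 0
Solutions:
 v(y) = -sqrt(C1 + y^2)
 v(y) = sqrt(C1 + y^2)


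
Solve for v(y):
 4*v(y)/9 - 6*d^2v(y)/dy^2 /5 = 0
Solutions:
 v(y) = C1*exp(-sqrt(30)*y/9) + C2*exp(sqrt(30)*y/9)


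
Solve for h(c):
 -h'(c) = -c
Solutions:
 h(c) = C1 + c^2/2


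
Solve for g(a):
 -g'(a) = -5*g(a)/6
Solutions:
 g(a) = C1*exp(5*a/6)


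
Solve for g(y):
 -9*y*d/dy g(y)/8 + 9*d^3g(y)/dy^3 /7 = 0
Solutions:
 g(y) = C1 + Integral(C2*airyai(7^(1/3)*y/2) + C3*airybi(7^(1/3)*y/2), y)


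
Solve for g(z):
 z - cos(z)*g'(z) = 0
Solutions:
 g(z) = C1 + Integral(z/cos(z), z)


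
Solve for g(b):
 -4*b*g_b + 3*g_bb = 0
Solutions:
 g(b) = C1 + C2*erfi(sqrt(6)*b/3)


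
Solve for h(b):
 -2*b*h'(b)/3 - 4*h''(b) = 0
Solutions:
 h(b) = C1 + C2*erf(sqrt(3)*b/6)


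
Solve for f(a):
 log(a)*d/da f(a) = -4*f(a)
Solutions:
 f(a) = C1*exp(-4*li(a))


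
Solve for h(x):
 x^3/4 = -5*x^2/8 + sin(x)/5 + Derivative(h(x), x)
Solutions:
 h(x) = C1 + x^4/16 + 5*x^3/24 + cos(x)/5


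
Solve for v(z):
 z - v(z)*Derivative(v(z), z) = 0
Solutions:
 v(z) = -sqrt(C1 + z^2)
 v(z) = sqrt(C1 + z^2)


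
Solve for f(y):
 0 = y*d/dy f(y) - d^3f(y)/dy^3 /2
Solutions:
 f(y) = C1 + Integral(C2*airyai(2^(1/3)*y) + C3*airybi(2^(1/3)*y), y)


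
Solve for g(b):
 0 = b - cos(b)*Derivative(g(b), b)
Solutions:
 g(b) = C1 + Integral(b/cos(b), b)


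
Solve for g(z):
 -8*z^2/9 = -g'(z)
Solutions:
 g(z) = C1 + 8*z^3/27


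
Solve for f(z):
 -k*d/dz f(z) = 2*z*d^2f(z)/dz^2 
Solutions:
 f(z) = C1 + z^(1 - re(k)/2)*(C2*sin(log(z)*Abs(im(k))/2) + C3*cos(log(z)*im(k)/2))


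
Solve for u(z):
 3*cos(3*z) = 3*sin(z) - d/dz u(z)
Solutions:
 u(z) = C1 - sin(3*z) - 3*cos(z)


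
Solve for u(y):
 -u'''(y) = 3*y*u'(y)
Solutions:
 u(y) = C1 + Integral(C2*airyai(-3^(1/3)*y) + C3*airybi(-3^(1/3)*y), y)


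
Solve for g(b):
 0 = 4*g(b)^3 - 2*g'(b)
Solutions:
 g(b) = -sqrt(2)*sqrt(-1/(C1 + 2*b))/2
 g(b) = sqrt(2)*sqrt(-1/(C1 + 2*b))/2


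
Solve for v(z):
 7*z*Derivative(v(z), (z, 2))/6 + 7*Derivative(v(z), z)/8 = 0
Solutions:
 v(z) = C1 + C2*z^(1/4)


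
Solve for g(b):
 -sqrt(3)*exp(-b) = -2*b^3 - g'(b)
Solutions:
 g(b) = C1 - b^4/2 - sqrt(3)*exp(-b)


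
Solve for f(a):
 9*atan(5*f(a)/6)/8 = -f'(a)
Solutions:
 Integral(1/atan(5*_y/6), (_y, f(a))) = C1 - 9*a/8


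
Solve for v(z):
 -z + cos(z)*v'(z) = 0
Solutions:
 v(z) = C1 + Integral(z/cos(z), z)


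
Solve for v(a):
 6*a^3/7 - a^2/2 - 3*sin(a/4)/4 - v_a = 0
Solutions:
 v(a) = C1 + 3*a^4/14 - a^3/6 + 3*cos(a/4)


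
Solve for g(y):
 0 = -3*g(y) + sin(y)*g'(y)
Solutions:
 g(y) = C1*(cos(y) - 1)^(3/2)/(cos(y) + 1)^(3/2)


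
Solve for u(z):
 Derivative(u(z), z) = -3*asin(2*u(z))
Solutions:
 Integral(1/asin(2*_y), (_y, u(z))) = C1 - 3*z


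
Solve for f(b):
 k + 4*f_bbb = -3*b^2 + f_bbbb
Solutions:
 f(b) = C1 + C2*b + C3*b^2 + C4*exp(4*b) - b^5/80 - b^4/64 + b^3*(-8*k - 3)/192


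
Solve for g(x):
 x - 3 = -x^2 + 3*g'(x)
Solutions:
 g(x) = C1 + x^3/9 + x^2/6 - x


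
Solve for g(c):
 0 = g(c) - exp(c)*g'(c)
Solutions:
 g(c) = C1*exp(-exp(-c))


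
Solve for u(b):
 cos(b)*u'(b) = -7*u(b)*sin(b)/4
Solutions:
 u(b) = C1*cos(b)^(7/4)


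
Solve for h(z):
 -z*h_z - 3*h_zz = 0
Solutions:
 h(z) = C1 + C2*erf(sqrt(6)*z/6)


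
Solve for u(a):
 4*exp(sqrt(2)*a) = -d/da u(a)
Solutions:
 u(a) = C1 - 2*sqrt(2)*exp(sqrt(2)*a)


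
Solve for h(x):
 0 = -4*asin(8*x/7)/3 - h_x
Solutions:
 h(x) = C1 - 4*x*asin(8*x/7)/3 - sqrt(49 - 64*x^2)/6


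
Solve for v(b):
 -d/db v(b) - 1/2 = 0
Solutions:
 v(b) = C1 - b/2


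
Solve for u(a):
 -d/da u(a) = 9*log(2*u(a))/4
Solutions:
 4*Integral(1/(log(_y) + log(2)), (_y, u(a)))/9 = C1 - a


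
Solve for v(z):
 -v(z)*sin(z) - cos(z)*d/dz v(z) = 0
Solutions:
 v(z) = C1*cos(z)


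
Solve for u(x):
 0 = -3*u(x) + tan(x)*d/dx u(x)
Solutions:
 u(x) = C1*sin(x)^3


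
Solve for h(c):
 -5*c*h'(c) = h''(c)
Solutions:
 h(c) = C1 + C2*erf(sqrt(10)*c/2)


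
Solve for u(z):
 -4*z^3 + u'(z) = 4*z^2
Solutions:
 u(z) = C1 + z^4 + 4*z^3/3


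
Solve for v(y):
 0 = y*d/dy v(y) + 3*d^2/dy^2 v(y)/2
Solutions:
 v(y) = C1 + C2*erf(sqrt(3)*y/3)


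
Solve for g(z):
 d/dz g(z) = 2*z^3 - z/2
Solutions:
 g(z) = C1 + z^4/2 - z^2/4


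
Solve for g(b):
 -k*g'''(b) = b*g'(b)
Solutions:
 g(b) = C1 + Integral(C2*airyai(b*(-1/k)^(1/3)) + C3*airybi(b*(-1/k)^(1/3)), b)


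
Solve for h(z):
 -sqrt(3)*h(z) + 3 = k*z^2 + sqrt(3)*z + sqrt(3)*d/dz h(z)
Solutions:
 h(z) = C1*exp(-z) - sqrt(3)*k*z^2/3 + 2*sqrt(3)*k*z/3 - 2*sqrt(3)*k/3 - z + 1 + sqrt(3)


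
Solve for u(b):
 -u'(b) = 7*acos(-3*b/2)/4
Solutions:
 u(b) = C1 - 7*b*acos(-3*b/2)/4 - 7*sqrt(4 - 9*b^2)/12


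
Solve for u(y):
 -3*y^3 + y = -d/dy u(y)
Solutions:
 u(y) = C1 + 3*y^4/4 - y^2/2


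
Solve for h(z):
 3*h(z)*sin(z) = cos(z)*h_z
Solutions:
 h(z) = C1/cos(z)^3


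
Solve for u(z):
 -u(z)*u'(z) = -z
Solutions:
 u(z) = -sqrt(C1 + z^2)
 u(z) = sqrt(C1 + z^2)


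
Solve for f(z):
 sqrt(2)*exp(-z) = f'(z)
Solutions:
 f(z) = C1 - sqrt(2)*exp(-z)


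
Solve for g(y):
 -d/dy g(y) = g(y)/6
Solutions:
 g(y) = C1*exp(-y/6)


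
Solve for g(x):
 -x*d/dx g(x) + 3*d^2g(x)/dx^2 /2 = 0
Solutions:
 g(x) = C1 + C2*erfi(sqrt(3)*x/3)


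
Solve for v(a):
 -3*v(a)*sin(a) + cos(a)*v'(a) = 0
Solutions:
 v(a) = C1/cos(a)^3


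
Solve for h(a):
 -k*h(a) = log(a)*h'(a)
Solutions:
 h(a) = C1*exp(-k*li(a))


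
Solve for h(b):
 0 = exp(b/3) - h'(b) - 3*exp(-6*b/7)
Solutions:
 h(b) = C1 + 3*exp(b/3) + 7*exp(-6*b/7)/2


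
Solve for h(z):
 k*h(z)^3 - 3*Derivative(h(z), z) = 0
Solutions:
 h(z) = -sqrt(6)*sqrt(-1/(C1 + k*z))/2
 h(z) = sqrt(6)*sqrt(-1/(C1 + k*z))/2


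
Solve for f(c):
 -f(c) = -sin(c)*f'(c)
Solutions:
 f(c) = C1*sqrt(cos(c) - 1)/sqrt(cos(c) + 1)


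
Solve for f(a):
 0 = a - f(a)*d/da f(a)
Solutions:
 f(a) = -sqrt(C1 + a^2)
 f(a) = sqrt(C1 + a^2)


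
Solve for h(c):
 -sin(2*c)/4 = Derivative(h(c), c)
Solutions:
 h(c) = C1 + cos(2*c)/8


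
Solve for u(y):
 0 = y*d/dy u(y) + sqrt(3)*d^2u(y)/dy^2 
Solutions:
 u(y) = C1 + C2*erf(sqrt(2)*3^(3/4)*y/6)


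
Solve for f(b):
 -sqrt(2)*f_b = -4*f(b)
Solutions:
 f(b) = C1*exp(2*sqrt(2)*b)


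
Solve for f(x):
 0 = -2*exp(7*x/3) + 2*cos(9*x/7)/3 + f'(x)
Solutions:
 f(x) = C1 + 6*exp(7*x/3)/7 - 14*sin(9*x/7)/27


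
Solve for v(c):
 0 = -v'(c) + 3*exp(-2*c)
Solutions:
 v(c) = C1 - 3*exp(-2*c)/2


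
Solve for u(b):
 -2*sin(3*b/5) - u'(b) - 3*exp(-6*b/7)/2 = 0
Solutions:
 u(b) = C1 + 10*cos(3*b/5)/3 + 7*exp(-6*b/7)/4


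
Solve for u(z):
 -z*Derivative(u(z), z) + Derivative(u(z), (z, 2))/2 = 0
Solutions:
 u(z) = C1 + C2*erfi(z)


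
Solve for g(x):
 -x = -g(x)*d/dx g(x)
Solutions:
 g(x) = -sqrt(C1 + x^2)
 g(x) = sqrt(C1 + x^2)


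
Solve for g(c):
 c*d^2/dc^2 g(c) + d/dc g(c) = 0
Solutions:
 g(c) = C1 + C2*log(c)


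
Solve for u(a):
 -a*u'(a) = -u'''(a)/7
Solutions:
 u(a) = C1 + Integral(C2*airyai(7^(1/3)*a) + C3*airybi(7^(1/3)*a), a)


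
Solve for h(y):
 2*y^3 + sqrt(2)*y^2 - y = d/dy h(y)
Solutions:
 h(y) = C1 + y^4/2 + sqrt(2)*y^3/3 - y^2/2


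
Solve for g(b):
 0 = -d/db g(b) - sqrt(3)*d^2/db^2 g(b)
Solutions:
 g(b) = C1 + C2*exp(-sqrt(3)*b/3)


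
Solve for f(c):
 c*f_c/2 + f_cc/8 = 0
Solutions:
 f(c) = C1 + C2*erf(sqrt(2)*c)


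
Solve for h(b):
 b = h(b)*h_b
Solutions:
 h(b) = -sqrt(C1 + b^2)
 h(b) = sqrt(C1 + b^2)


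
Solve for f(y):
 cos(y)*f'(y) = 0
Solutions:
 f(y) = C1


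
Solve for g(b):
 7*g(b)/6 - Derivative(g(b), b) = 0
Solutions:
 g(b) = C1*exp(7*b/6)


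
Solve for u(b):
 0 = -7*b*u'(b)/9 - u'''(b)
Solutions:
 u(b) = C1 + Integral(C2*airyai(-21^(1/3)*b/3) + C3*airybi(-21^(1/3)*b/3), b)


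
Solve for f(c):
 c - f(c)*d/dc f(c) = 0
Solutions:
 f(c) = -sqrt(C1 + c^2)
 f(c) = sqrt(C1 + c^2)


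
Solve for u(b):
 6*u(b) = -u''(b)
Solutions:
 u(b) = C1*sin(sqrt(6)*b) + C2*cos(sqrt(6)*b)


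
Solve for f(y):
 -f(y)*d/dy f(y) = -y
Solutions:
 f(y) = -sqrt(C1 + y^2)
 f(y) = sqrt(C1 + y^2)


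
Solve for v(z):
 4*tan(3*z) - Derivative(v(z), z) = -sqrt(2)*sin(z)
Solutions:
 v(z) = C1 - 4*log(cos(3*z))/3 - sqrt(2)*cos(z)


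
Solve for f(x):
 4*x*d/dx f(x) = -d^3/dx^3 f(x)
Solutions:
 f(x) = C1 + Integral(C2*airyai(-2^(2/3)*x) + C3*airybi(-2^(2/3)*x), x)


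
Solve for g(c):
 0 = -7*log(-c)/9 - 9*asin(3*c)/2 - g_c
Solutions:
 g(c) = C1 - 7*c*log(-c)/9 - 9*c*asin(3*c)/2 + 7*c/9 - 3*sqrt(1 - 9*c^2)/2


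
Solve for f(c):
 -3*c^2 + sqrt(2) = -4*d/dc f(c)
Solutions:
 f(c) = C1 + c^3/4 - sqrt(2)*c/4


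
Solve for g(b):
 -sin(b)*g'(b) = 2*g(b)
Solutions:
 g(b) = C1*(cos(b) + 1)/(cos(b) - 1)


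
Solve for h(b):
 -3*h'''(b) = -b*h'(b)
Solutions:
 h(b) = C1 + Integral(C2*airyai(3^(2/3)*b/3) + C3*airybi(3^(2/3)*b/3), b)


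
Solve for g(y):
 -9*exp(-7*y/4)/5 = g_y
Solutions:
 g(y) = C1 + 36*exp(-7*y/4)/35


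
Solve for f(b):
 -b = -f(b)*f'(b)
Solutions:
 f(b) = -sqrt(C1 + b^2)
 f(b) = sqrt(C1 + b^2)


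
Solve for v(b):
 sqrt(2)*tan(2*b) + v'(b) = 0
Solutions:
 v(b) = C1 + sqrt(2)*log(cos(2*b))/2


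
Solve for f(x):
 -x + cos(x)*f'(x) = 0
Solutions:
 f(x) = C1 + Integral(x/cos(x), x)


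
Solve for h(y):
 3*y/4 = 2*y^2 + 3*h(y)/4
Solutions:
 h(y) = y*(3 - 8*y)/3


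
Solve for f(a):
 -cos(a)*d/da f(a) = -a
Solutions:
 f(a) = C1 + Integral(a/cos(a), a)


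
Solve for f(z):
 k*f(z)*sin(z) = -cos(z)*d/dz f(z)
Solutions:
 f(z) = C1*exp(k*log(cos(z)))


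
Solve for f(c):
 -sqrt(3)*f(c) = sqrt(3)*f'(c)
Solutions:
 f(c) = C1*exp(-c)


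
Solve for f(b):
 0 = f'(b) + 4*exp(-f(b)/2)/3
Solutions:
 f(b) = 2*log(C1 - 2*b/3)


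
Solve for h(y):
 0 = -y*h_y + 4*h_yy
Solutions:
 h(y) = C1 + C2*erfi(sqrt(2)*y/4)


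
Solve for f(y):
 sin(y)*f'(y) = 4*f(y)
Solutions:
 f(y) = C1*(cos(y)^2 - 2*cos(y) + 1)/(cos(y)^2 + 2*cos(y) + 1)


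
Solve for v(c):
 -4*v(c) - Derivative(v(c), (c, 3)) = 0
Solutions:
 v(c) = C3*exp(-2^(2/3)*c) + (C1*sin(2^(2/3)*sqrt(3)*c/2) + C2*cos(2^(2/3)*sqrt(3)*c/2))*exp(2^(2/3)*c/2)


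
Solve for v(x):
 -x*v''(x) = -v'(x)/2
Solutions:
 v(x) = C1 + C2*x^(3/2)


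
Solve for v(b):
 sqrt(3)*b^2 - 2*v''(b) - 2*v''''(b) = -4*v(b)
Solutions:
 v(b) = C1*exp(-b) + C2*exp(b) + C3*sin(sqrt(2)*b) + C4*cos(sqrt(2)*b) - sqrt(3)*b^2/4 - sqrt(3)/4


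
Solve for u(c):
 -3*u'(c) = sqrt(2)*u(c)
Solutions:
 u(c) = C1*exp(-sqrt(2)*c/3)


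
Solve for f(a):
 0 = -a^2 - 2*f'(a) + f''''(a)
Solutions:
 f(a) = C1 + C4*exp(2^(1/3)*a) - a^3/6 + (C2*sin(2^(1/3)*sqrt(3)*a/2) + C3*cos(2^(1/3)*sqrt(3)*a/2))*exp(-2^(1/3)*a/2)


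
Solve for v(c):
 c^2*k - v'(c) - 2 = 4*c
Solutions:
 v(c) = C1 + c^3*k/3 - 2*c^2 - 2*c


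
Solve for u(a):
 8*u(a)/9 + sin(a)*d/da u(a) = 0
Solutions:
 u(a) = C1*(cos(a) + 1)^(4/9)/(cos(a) - 1)^(4/9)


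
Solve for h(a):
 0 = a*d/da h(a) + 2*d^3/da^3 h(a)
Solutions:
 h(a) = C1 + Integral(C2*airyai(-2^(2/3)*a/2) + C3*airybi(-2^(2/3)*a/2), a)


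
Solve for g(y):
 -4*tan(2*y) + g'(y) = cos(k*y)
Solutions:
 g(y) = C1 + Piecewise((sin(k*y)/k, Ne(k, 0)), (y, True)) - 2*log(cos(2*y))


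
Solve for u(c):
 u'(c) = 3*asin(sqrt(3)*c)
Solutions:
 u(c) = C1 + 3*c*asin(sqrt(3)*c) + sqrt(3)*sqrt(1 - 3*c^2)


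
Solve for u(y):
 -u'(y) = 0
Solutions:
 u(y) = C1


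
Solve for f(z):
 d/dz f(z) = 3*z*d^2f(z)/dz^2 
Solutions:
 f(z) = C1 + C2*z^(4/3)


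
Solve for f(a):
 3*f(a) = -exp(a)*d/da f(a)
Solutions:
 f(a) = C1*exp(3*exp(-a))


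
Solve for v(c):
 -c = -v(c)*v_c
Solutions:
 v(c) = -sqrt(C1 + c^2)
 v(c) = sqrt(C1 + c^2)


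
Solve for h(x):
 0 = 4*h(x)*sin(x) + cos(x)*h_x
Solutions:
 h(x) = C1*cos(x)^4


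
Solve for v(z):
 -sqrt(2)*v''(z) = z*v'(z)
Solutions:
 v(z) = C1 + C2*erf(2^(1/4)*z/2)


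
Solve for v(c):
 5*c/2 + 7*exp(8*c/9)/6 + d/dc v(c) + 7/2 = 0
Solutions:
 v(c) = C1 - 5*c^2/4 - 7*c/2 - 21*exp(8*c/9)/16


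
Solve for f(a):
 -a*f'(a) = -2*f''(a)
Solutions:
 f(a) = C1 + C2*erfi(a/2)


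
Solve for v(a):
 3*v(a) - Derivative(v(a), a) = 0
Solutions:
 v(a) = C1*exp(3*a)


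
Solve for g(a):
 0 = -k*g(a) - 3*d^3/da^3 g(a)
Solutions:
 g(a) = C1*exp(3^(2/3)*a*(-k)^(1/3)/3) + C2*exp(a*(-k)^(1/3)*(-3^(2/3) + 3*3^(1/6)*I)/6) + C3*exp(-a*(-k)^(1/3)*(3^(2/3) + 3*3^(1/6)*I)/6)


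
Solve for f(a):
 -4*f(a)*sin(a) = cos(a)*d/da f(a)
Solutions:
 f(a) = C1*cos(a)^4
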